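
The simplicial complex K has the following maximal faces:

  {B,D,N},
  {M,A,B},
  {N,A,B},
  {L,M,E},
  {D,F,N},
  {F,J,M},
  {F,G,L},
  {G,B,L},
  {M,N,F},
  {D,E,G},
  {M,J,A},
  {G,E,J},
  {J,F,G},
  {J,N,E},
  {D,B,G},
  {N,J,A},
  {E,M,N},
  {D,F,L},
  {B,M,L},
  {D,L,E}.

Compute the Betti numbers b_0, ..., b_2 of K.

b_0 = 1, b_1 = 1, b_2 = 0.

We work with the vertex ordering A < B < D < E < F < G < J < L < M < N. The simplices of K, each written with vertices in increasing order, are:

  0-simplices (10): A, B, D, E, F, G, J, L, M, N
  1-simplices (30): AB, AJ, AM, AN, BD, BG, BL, BM, BN, DE, DF, DG, DL, DN, EG, EJ, EL, EM, EN, FG, FJ, FL, FM, FN, GJ, GL, JM, JN, LM, MN
  2-simplices (20): ABM, ABN, AJM, AJN, BDG, BDN, BGL, BLM, DEG, DEL, DFL, DFN, EGJ, EJN, ELM, EMN, FGJ, FGL, FJM, FMN

giving chain groups C_0 ≅ Z^10, C_1 ≅ Z^30, C_2 ≅ Z^20.

∂_1: C_1 → C_0 is given by ∂[p,q] = [q] − [p]. For instance
  ∂DG = G − D.
This gives a 10×30 integer matrix of rank 9; reducing to Smith normal form yields diagonal entries (1,1,1,1,1,1,1,1,1).

The boundary map ∂_2: C_2 → C_1 acts by ∂[p,q,r] = [q,r] − [p,r] + [p,q]. For instance
  ∂EGJ = GJ − EJ + EG,
  ∂FJM = JM − FM + FJ.
This gives a 30×20 integer matrix of rank 20; reducing to Smith normal form yields diagonal entries (1,1,1,1,1,1,1,1,1,1,1,1,1,1,1,1,1,1,1,2).

Computing H_k = (kernel of ∂_k) / (image of ∂_{k+1}):

  H_0: rank C_0 − rank ∂_1 = 10 − 9 = 1, and the invariant factors of ∂_1 are all 1, so H_0 = Z.
  H_1: rank ker ∂_1 − rank ∂_2 = (30 − 9) − 20 = 1, and ∂_2 has invariant factor 2 > 1, so H_1 = Z ⊕ Z/2.
  H_2: rank ker ∂_2 − rank ∂_3 = (20 − 20) − 0 = 0, and there is no ∂_3, so H_2 = 0.

(K is a triangulation of the Klein bottle.)

Hence the Betti numbers are b_0 = 1, b_1 = 1, b_2 = 0.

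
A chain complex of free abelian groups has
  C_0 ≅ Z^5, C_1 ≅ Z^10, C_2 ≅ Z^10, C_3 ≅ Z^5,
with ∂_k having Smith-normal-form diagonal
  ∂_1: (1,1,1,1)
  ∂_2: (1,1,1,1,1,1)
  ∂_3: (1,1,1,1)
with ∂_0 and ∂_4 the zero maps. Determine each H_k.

H_0: b_0 = 5 − 0 − 4 = 1; torsion from ∂_1 factors > 1: none. So H_0 ≅ Z.
H_1: b_1 = 10 − 4 − 6 = 0; torsion from ∂_2 factors > 1: none. So H_1 ≅ 0.
H_2: b_2 = 10 − 6 − 4 = 0; torsion from ∂_3 factors > 1: none. So H_2 ≅ 0.
H_3: b_3 = 5 − 4 − 0 = 1; torsion from ∂_4 factors > 1: none. So H_3 ≅ Z.

H_0 ≅ Z,  H_1 = 0,  H_2 = 0,  H_3 ≅ Z.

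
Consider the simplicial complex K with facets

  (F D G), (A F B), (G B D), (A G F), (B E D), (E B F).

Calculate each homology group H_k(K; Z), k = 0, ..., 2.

Take the total order A < B < D < E < F < G on the vertex set. Then K (dimension 2) consists of the simplices:

  0-simplices (6): A, B, D, E, F, G
  1-simplices (12): AB, AF, AG, BD, BE, BF, BG, DE, DF, DG, EF, FG
  2-simplices (6): ABF, AFG, BDE, BDG, BEF, DFG

Hence C_0 ≅ Z^6, C_1 ≅ Z^12, C_2 ≅ Z^6.

Boundary ∂_1: C_1 → C_0 maps an edge to its endpoints' difference, ∂[p,q] = q − p.
The 6×12 boundary matrix has rank 5 and Smith normal form diag(1,1,1,1,1).

Boundary ∂_2: C_2 → C_1 acts by ∂[p,q,r] = [q,r] − [p,r] + [p,q]. For instance
  ∂BEF = EF − BF + BE,
  ∂BDG = DG − BG + BD.
This gives a 12×6 integer matrix of rank 6; reducing to Smith normal form yields diagonal entries (1,1,1,1,1,1).

Computing H_k = (kernel of ∂_k) / (image of ∂_{k+1}):

  H_0: rank C_0 − rank ∂_1 = 6 − 5 = 1, and the invariant factors of ∂_1 are all 1, so H_0 ≅ Z.
  H_1: rank ker ∂_1 − rank ∂_2 = (12 − 5) − 6 = 1, and the invariant factors of ∂_2 are all 1, so H_1 ≅ Z.
  H_2: rank ker ∂_2 − rank ∂_3 = (6 − 6) − 0 = 0, and there is no ∂_3, so H_2 ≅ 0.

H_0 ≅ Z,  H_1 ≅ Z,  H_2 = 0.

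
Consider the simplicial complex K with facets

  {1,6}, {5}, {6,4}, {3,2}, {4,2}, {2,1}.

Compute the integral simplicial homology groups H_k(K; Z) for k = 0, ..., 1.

H_0 ≅ Z^2,  H_1 ≅ Z.

Fix the vertex order 1 < 2 < 3 < 4 < 5 < 6 and write every simplex with vertices in increasing order. Then dim K = 1 and the simplices of K are:

  0-simplices (6): [1], [2], [3], [4], [5], [6]
  1-simplices (5): [1,2], [1,6], [2,3], [2,4], [4,6]

Hence C_0 ≅ Z^6, C_1 ≅ Z^5.

∂_1: C_1 → C_0 sends each edge [p,q] (with p < q) to q − p. For instance
  ∂[1,2] = [2] − [1].
This gives a 6×5 integer matrix of rank 4; reducing to Smith normal form yields diagonal entries (1,1,1,1).

From H_k ≅ ker(∂_k) / im(∂_{k+1}) we obtain:

  H_0: rank C_0 − rank ∂_1 = 6 − 4 = 2, and the invariant factors of ∂_1 are all 1, so H_0 = Z^2.
  H_1: rank ker ∂_1 − rank ∂_2 = (5 − 4) − 0 = 1, and there is no ∂_2, so H_1 = Z.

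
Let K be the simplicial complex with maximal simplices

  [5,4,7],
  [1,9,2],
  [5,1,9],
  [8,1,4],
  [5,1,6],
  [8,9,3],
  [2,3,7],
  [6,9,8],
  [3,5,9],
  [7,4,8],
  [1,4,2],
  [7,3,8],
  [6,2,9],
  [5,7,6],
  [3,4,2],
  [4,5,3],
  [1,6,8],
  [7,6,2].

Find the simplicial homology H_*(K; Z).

Order the vertices as 1 < 2 < 3 < 4 < 5 < 6 < 7 < 8 < 9. Listing each simplex with vertices in this order, K has dimension 2 with simplices:

  0-simplices (9): [1], [2], [3], [4], [5], [6], [7], [8], [9]
  1-simplices (27): (27 of them)
  2-simplices (18): [1,2,4], [1,2,9], [1,4,8], [1,5,6], [1,5,9], [1,6,8], [2,3,4], [2,3,7], [2,6,7], [2,6,9], [3,4,5], [3,5,9], [3,7,8], [3,8,9], [4,5,7], [4,7,8], [5,6,7], [6,8,9]

giving chain groups C_0 ≅ Z^9, C_1 ≅ Z^27, C_2 ≅ Z^18.

∂_1: C_1 → C_0 sends each edge [p,q] (with p < q) to q − p.
The 9×27 boundary matrix has rank 8 and Smith normal form diag(1,1,1,1,1,1,1,1).

Boundary ∂_2: C_2 → C_1 maps a triangle to the signed sum of its edges. For instance
  ∂[2,6,7] = [6,7] − [2,7] + [2,6],
  ∂[3,5,9] = [5,9] − [3,9] + [3,5].
This gives a 27×18 integer matrix of rank 18; reducing to Smith normal form yields diagonal entries (1,1,1,1,1,1,1,1,1,1,1,1,1,1,1,1,1,2).

Reading off H_k = ker ∂_k / im ∂_{k+1}:

  H_0: rank C_0 − rank ∂_1 = 9 − 8 = 1, and the invariant factors of ∂_1 are all 1, so H_0 ≅ Z.
  H_1: rank ker ∂_1 − rank ∂_2 = (27 − 8) − 18 = 1, and ∂_2 has invariant factor 2 > 1, so H_1 ≅ Z ⊕ Z/2Z.
  H_2: rank ker ∂_2 − rank ∂_3 = (18 − 18) − 0 = 0, and there is no ∂_3, so H_2 ≅ 0.

As a check, the Euler characteristic is 9 − 27 + 18 = 0, which agrees with 1 − 1 + 0 = 0.
(K is a triangulation of the Klein bottle.)

H_0 = Z,  H_1 = Z ⊕ Z/2Z,  H_2 = 0.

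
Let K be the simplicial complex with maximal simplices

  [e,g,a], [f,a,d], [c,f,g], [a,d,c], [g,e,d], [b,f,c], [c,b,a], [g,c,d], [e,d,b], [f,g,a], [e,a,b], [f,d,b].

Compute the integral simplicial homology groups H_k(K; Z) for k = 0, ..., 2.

K has 7 vertices, 18 edges, 12 triangles.
rank ∂_0 = 0, rank ∂_1 = 6 ⇒ b_0 = 7 − 0 − 6 = 1; all invariant factors of ∂_1 are 1 so no torsion. So H_0 = Z.
rank ∂_1 = 6, rank ∂_2 = 12 ⇒ b_1 = 18 − 6 − 12 = 0; ∂_2 has invariant factor(s) [2] giving torsion. So H_1 = Z/2Z.
rank ∂_2 = 12, rank ∂_3 = 0 ⇒ b_2 = 12 − 12 − 0 = 0. So H_2 = 0.

H_0 = Z,  H_1 = Z/2Z,  H_2 = 0.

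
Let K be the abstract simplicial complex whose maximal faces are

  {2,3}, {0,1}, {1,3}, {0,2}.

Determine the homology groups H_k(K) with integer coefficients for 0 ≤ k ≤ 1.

H_0 = Z,  H_1 = Z.

Order the vertices as 0 < 1 < 2 < 3. Listing each simplex with vertices in this order, K has dimension 1 with simplices:

  0-simplices (4): [0], [1], [2], [3]
  1-simplices (4): [0,1], [0,2], [1,3], [2,3]

so the chain groups are C_0 ≅ Z^4, C_1 ≅ Z^4.

The boundary map ∂_1: C_1 → C_0 is given by ∂[p,q] = [q] − [p].
This gives a 4×4 integer matrix of rank 3; reducing to Smith normal form yields diagonal entries (1,1,1).

Reading off H_k = ker ∂_k / im ∂_{k+1}:

  H_0: rank C_0 − rank ∂_1 = 4 − 3 = 1, and the invariant factors of ∂_1 are all 1, so H_0 ≅ Z.
  H_1: rank ker ∂_1 − rank ∂_2 = (4 − 3) − 0 = 1, and there is no ∂_2, so H_1 ≅ Z.

As a check, the Euler characteristic is 4 − 4 = 0, which agrees with 1 − 1 = 0.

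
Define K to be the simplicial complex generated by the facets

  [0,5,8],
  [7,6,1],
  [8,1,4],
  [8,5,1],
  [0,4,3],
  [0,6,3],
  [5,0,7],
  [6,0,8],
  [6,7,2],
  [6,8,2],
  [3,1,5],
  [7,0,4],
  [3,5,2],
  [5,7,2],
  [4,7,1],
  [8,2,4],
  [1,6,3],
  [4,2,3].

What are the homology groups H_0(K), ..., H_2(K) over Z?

H_0 = Z,  H_1 = Z^2,  H_2 = Z.

Fix the vertex order 0 < 1 < 2 < 3 < 4 < 5 < 6 < 7 < 8 and write every simplex with vertices in increasing order. Then dim K = 2 and the simplices of K are:

  0-simplices (9): [0], [1], [2], [3], [4], [5], [6], [7], [8]
  1-simplices (27): (27 of them)
  2-simplices (18): [0,3,4], [0,3,6], [0,4,7], [0,5,7], [0,5,8], [0,6,8], [1,3,5], [1,3,6], [1,4,7], [1,4,8], [1,5,8], [1,6,7], [2,3,4], [2,3,5], [2,4,8], [2,5,7], [2,6,7], [2,6,8]

Hence C_0 ≅ Z^9, C_1 ≅ Z^27, C_2 ≅ Z^18.

The boundary map ∂_1: C_1 → C_0 sends each edge [p,q] (with p < q) to q − p. For instance
  ∂[3,6] = [6] − [3].
The resulting 9×27 matrix has rank 8, and its Smith normal form has invariant factors (1,1,1,1,1,1,1,1).

∂_2: C_2 → C_1 sends each 2-simplex [p,q,r] to [q,r] − [p,r] + [p,q]. For instance
  ∂[0,3,4] = [3,4] − [0,4] + [0,3],
  ∂[1,6,7] = [6,7] − [1,7] + [1,6].
This gives a 27×18 integer matrix of rank 17; reducing to Smith normal form yields diagonal entries (1,1,1,1,1,1,1,1,1,1,1,1,1,1,1,1,1).

Now H_k = ker ∂_k / im ∂_{k+1}, so:

  H_0: rank C_0 − rank ∂_1 = 9 − 8 = 1, and the invariant factors of ∂_1 are all 1, so H_0 = Z.
  H_1: rank ker ∂_1 − rank ∂_2 = (27 − 8) − 17 = 2, and the invariant factors of ∂_2 are all 1, so H_1 = Z^2.
  H_2: rank ker ∂_2 − rank ∂_3 = (18 − 17) − 0 = 1, and there is no ∂_3, so H_2 = Z.

As a check, the Euler characteristic is 9 − 27 + 18 = 0, which agrees with 1 − 2 + 1 = 0.
(K is a triangulation of the torus T^2.)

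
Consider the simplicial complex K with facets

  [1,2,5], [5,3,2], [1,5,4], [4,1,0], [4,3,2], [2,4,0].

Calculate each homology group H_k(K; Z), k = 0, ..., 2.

H_0 = Z,  H_1 = Z,  H_2 = 0.

K has 6 vertices, 12 edges, 6 triangles.
rank ∂_0 = 0, rank ∂_1 = 5 ⇒ b_0 = 6 − 0 − 5 = 1; all invariant factors of ∂_1 are 1 so no torsion. So H_0 ≅ Z.
rank ∂_1 = 5, rank ∂_2 = 6 ⇒ b_1 = 12 − 5 − 6 = 1; all invariant factors of ∂_2 are 1 so no torsion. So H_1 ≅ Z.
rank ∂_2 = 6, rank ∂_3 = 0 ⇒ b_2 = 6 − 6 − 0 = 0. So H_2 ≅ 0.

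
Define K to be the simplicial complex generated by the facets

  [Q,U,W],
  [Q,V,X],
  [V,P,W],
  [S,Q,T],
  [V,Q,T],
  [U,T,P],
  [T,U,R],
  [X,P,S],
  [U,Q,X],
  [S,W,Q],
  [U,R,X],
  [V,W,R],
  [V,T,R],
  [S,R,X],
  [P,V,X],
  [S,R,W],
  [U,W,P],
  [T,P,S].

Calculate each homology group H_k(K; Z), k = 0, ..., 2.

Order the vertices as P < Q < R < S < T < U < V < W < X. Listing each simplex with vertices in this order, K has dimension 2 with simplices:

  0-simplices (9): P, Q, R, S, T, U, V, W, X
  1-simplices (27): PS, PT, PU, PV, PW, PX, QS, QT, QU, QV, QW, QX, RS, RT, RU, RV, RW, RX, ST, SW, SX, TU, TV, UW, UX, VW, VX
  2-simplices (18): PST, PSX, PTU, PUW, PVW, PVX, QST, QSW, QTV, QUW, QUX, QVX, RSW, RSX, RTU, RTV, RUX, RVW

so the chain groups are C_0 ≅ Z^9, C_1 ≅ Z^27, C_2 ≅ Z^18.

The boundary map ∂_1: C_1 → C_0 is given by ∂[p,q] = [q] − [p]. For instance
  ∂RT = T − R.
As a 9×27 matrix over Z this has rank 8, with invariant factors (1,1,1,1,1,1,1,1).

The boundary map ∂_2: C_2 → C_1 acts by ∂[p,q,r] = [q,r] − [p,r] + [p,q]. For instance
  ∂QUX = UX − QX + QU,
  ∂RSX = SX − RX + RS.
The 27×18 boundary matrix has rank 17 and Smith normal form diag(1,1,1,1,1,1,1,1,1,1,1,1,1,1,1,1,1).

From H_k ≅ ker(∂_k) / im(∂_{k+1}) we obtain:

  H_0: rank C_0 − rank ∂_1 = 9 − 8 = 1, and the invariant factors of ∂_1 are all 1, so H_0 = Z.
  H_1: rank ker ∂_1 − rank ∂_2 = (27 − 8) − 17 = 2, and the invariant factors of ∂_2 are all 1, so H_1 = Z^2.
  H_2: rank ker ∂_2 − rank ∂_3 = (18 − 17) − 0 = 1, and there is no ∂_3, so H_2 = Z.

H_0 = Z,  H_1 = Z^2,  H_2 = Z.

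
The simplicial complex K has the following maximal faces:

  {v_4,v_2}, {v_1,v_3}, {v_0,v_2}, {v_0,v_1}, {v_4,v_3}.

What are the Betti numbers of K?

b_0 = 1, b_1 = 1.

We work with the vertex ordering v_0 < v_1 < v_2 < v_3 < v_4. The simplices of K, each written with vertices in increasing order, are:

  0-simplices (5): [v_0], [v_1], [v_2], [v_3], [v_4]
  1-simplices (5): [v_0,v_1], [v_0,v_2], [v_1,v_3], [v_2,v_4], [v_3,v_4]

giving chain groups C_0 ≅ Z^5, C_1 ≅ Z^5.

∂_1: C_1 → C_0 sends each edge [p,q] (with p < q) to q − p. For instance
  ∂[v_3,v_4] = [v_4] − [v_3].
The 5×5 boundary matrix has rank 4 and Smith normal form diag(1,1,1,1).

Computing H_k = (kernel of ∂_k) / (image of ∂_{k+1}):

  H_0: rank C_0 − rank ∂_1 = 5 − 4 = 1, and the invariant factors of ∂_1 are all 1, so H_0 = Z.
  H_1: rank ker ∂_1 − rank ∂_2 = (5 − 4) − 0 = 1, and there is no ∂_2, so H_1 = Z.

(K is a triangulation of the circle S^1.)

Hence the Betti numbers are b_0 = 1, b_1 = 1.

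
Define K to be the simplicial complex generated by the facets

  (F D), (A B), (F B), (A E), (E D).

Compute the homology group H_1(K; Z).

Fix the vertex order A < B < D < E < F and write every simplex with vertices in increasing order. Then dim K = 1 and the simplices of K are:

  0-simplices (5): A, B, D, E, F
  1-simplices (5): AB, AE, BF, DE, DF

giving chain groups C_0 ≅ Z^5, C_1 ≅ Z^5.

∂_1: C_1 → C_0 is given by ∂[p,q] = [q] − [p]. For instance
  ∂DF = F − D.
The resulting 5×5 matrix has rank 4, and its Smith normal form has invariant factors (1,1,1,1).

Now H_k = ker ∂_k / im ∂_{k+1}, so:

  H_1: rank ker ∂_1 − rank ∂_2 = (5 − 4) − 0 = 1, and there is no ∂_2, so H_1 ≅ Z.

H_1 = Z.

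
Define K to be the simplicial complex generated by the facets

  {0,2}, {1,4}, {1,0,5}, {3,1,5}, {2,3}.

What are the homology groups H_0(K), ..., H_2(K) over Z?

Take the total order 0 < 1 < 2 < 3 < 4 < 5 on the vertex set. Then K (dimension 2) consists of the simplices:

  0-simplices (6): [0], [1], [2], [3], [4], [5]
  1-simplices (8): [0,1], [0,2], [0,5], [1,3], [1,4], [1,5], [2,3], [3,5]
  2-simplices (2): [0,1,5], [1,3,5]

Hence C_0 ≅ Z^6, C_1 ≅ Z^8, C_2 ≅ Z^2.

∂_1: C_1 → C_0 maps an edge to its endpoints' difference, ∂[p,q] = q − p.
The 6×8 boundary matrix has rank 5 and Smith normal form diag(1,1,1,1,1).

∂_2: C_2 → C_1 acts by ∂[p,q,r] = [q,r] − [p,r] + [p,q]. For instance
  ∂[0,1,5] = [1,5] − [0,5] + [0,1],
  ∂[1,3,5] = [3,5] − [1,5] + [1,3].
This gives a 8×2 integer matrix of rank 2; reducing to Smith normal form yields diagonal entries (1,1).

Now H_k = ker ∂_k / im ∂_{k+1}, so:

  H_0: rank C_0 − rank ∂_1 = 6 − 5 = 1, and the invariant factors of ∂_1 are all 1, so H_0 = Z.
  H_1: rank ker ∂_1 − rank ∂_2 = (8 − 5) − 2 = 1, and the invariant factors of ∂_2 are all 1, so H_1 = Z.
  H_2: rank ker ∂_2 − rank ∂_3 = (2 − 2) − 0 = 0, and there is no ∂_3, so H_2 = 0.

H_0 = Z,  H_1 = Z,  H_2 = 0.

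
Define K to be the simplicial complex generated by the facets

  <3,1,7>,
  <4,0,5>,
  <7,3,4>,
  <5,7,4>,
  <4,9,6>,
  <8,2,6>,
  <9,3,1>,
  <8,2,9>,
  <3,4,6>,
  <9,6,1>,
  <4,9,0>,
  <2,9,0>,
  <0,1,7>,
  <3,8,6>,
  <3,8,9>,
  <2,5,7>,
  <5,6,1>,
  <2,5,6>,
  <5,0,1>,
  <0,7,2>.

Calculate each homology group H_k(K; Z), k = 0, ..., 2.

Fix the vertex order 0 < 1 < 2 < 3 < 4 < 5 < 6 < 7 < 8 < 9 and write every simplex with vertices in increasing order. Then dim K = 2 and the simplices of K are:

  0-simplices (10): [0], [1], [2], [3], [4], [5], [6], [7], [8], [9]
  1-simplices (30): (30 of them)
  2-simplices (20): (20 of them)

Hence C_0 ≅ Z^10, C_1 ≅ Z^30, C_2 ≅ Z^20.

The boundary map ∂_1: C_1 → C_0 sends each edge [p,q] (with p < q) to q − p.
This gives a 10×30 integer matrix of rank 9; reducing to Smith normal form yields diagonal entries (1,1,1,1,1,1,1,1,1).

Boundary ∂_2: C_2 → C_1 sends each 2-simplex [p,q,r] to [q,r] − [p,r] + [p,q]. For instance
  ∂[1,3,7] = [3,7] − [1,7] + [1,3],
  ∂[0,2,7] = [2,7] − [0,7] + [0,2].
This gives a 30×20 integer matrix of rank 20; reducing to Smith normal form yields diagonal entries (1,1,1,1,1,1,1,1,1,1,1,1,1,1,1,1,1,1,1,2).

Computing H_k = (kernel of ∂_k) / (image of ∂_{k+1}):

  H_0: rank C_0 − rank ∂_1 = 10 − 9 = 1, and the invariant factors of ∂_1 are all 1, so H_0 ≅ Z.
  H_1: rank ker ∂_1 − rank ∂_2 = (30 − 9) − 20 = 1, and ∂_2 has invariant factor 2 > 1, so H_1 ≅ Z × Z/2.
  H_2: rank ker ∂_2 − rank ∂_3 = (20 − 20) − 0 = 0, and there is no ∂_3, so H_2 ≅ 0.

(K is a triangulation of the Klein bottle.)

H_0 = Z,  H_1 = Z × Z/2,  H_2 = 0.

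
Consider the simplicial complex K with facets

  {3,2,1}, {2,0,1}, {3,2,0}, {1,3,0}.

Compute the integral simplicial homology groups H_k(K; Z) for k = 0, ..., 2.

H_0 = Z,  H_1 = 0,  H_2 = Z.

K has 4 vertices, 6 edges, 4 triangles.
rank ∂_0 = 0, rank ∂_1 = 3 ⇒ b_0 = 4 − 0 − 3 = 1; all invariant factors of ∂_1 are 1 so no torsion. So H_0 ≅ Z.
rank ∂_1 = 3, rank ∂_2 = 3 ⇒ b_1 = 6 − 3 − 3 = 0; all invariant factors of ∂_2 are 1 so no torsion. So H_1 ≅ 0.
rank ∂_2 = 3, rank ∂_3 = 0 ⇒ b_2 = 4 − 3 − 0 = 1. So H_2 ≅ Z.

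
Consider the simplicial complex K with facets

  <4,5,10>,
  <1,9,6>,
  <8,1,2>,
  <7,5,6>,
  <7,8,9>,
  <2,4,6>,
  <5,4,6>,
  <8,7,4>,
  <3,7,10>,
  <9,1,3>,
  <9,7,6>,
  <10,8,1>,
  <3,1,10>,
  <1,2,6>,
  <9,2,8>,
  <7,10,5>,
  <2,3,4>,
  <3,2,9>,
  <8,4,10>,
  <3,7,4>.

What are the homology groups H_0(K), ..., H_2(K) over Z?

H_0 = Z,  H_1 = Z ⊕ Z/2,  H_2 = 0.

K has 10 vertices, 30 edges, 20 triangles.
rank ∂_0 = 0, rank ∂_1 = 9 ⇒ b_0 = 10 − 0 − 9 = 1; all invariant factors of ∂_1 are 1 so no torsion. So H_0 = Z.
rank ∂_1 = 9, rank ∂_2 = 20 ⇒ b_1 = 30 − 9 − 20 = 1; ∂_2 has invariant factor(s) [2] giving torsion. So H_1 = Z ⊕ Z/2.
rank ∂_2 = 20, rank ∂_3 = 0 ⇒ b_2 = 20 − 20 − 0 = 0. So H_2 = 0.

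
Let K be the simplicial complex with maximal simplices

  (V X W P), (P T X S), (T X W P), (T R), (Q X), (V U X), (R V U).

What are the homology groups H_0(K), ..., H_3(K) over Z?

H_0 ≅ Z,  H_1 ≅ Z,  H_2 = 0,  H_3 = 0.

Order the vertices as P < Q < R < S < T < U < V < W < X. Listing each simplex with vertices in this order, K has dimension 3 with simplices:

  0-simplices (9): P, Q, R, S, T, U, V, W, X
  1-simplices (18): PS, PT, PV, PW, PX, QX, RT, RU, RV, ST, SX, TW, TX, UV, UX, VW, VX, WX
  2-simplices (12): PST, PSX, PTW, PTX, PVW, PVX, PWX, RUV, STX, TWX, UVX, VWX
  3-simplices (3): PSTX, PTWX, PVWX

Hence C_0 ≅ Z^9, C_1 ≅ Z^18, C_2 ≅ Z^12, C_3 ≅ Z^3.

Boundary ∂_1: C_1 → C_0 is given by ∂[p,q] = [q] − [p].
This gives a 9×18 integer matrix of rank 8; reducing to Smith normal form yields diagonal entries (1,1,1,1,1,1,1,1).

The boundary map ∂_2: C_2 → C_1 acts by ∂[p,q,r] = [q,r] − [p,r] + [p,q]. For instance
  ∂PWX = WX − PX + PW,
  ∂UVX = VX − UX + UV.
The resulting 18×12 matrix has rank 9, and its Smith normal form has invariant factors (1,1,1,1,1,1,1,1,1).

Boundary ∂_3: C_3 → C_2 sends each 3-simplex σ to the alternating sum Σ_i (−1)^i (σ with its i-th vertex removed). For instance
  ∂PVWX = VWX − PWX + PVX − PVW,
  ∂PTWX = TWX − PWX + PTX − PTW.
The 12×3 boundary matrix has rank 3 and Smith normal form diag(1,1,1).

From H_k ≅ ker(∂_k) / im(∂_{k+1}) we obtain:

  H_0: rank C_0 − rank ∂_1 = 9 − 8 = 1, and the invariant factors of ∂_1 are all 1, so H_0 = Z.
  H_1: rank ker ∂_1 − rank ∂_2 = (18 − 8) − 9 = 1, and the invariant factors of ∂_2 are all 1, so H_1 = Z.
  H_2: rank ker ∂_2 − rank ∂_3 = (12 − 9) − 3 = 0, and the invariant factors of ∂_3 are all 1, so H_2 = 0.
  H_3: rank ker ∂_3 − rank ∂_4 = (3 − 3) − 0 = 0, and there is no ∂_4, so H_3 = 0.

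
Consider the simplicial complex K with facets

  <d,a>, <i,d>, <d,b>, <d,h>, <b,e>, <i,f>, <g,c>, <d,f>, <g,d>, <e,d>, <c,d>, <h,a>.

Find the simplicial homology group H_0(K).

H_0 = Z.

Take the total order a < b < c < d < e < f < g < h < i on the vertex set. Then K (dimension 1) consists of the simplices:

  0-simplices (9): a, b, c, d, e, f, g, h, i
  1-simplices (12): ad, ah, bd, be, cd, cg, de, df, dg, dh, di, fi

giving chain groups C_0 ≅ Z^9, C_1 ≅ Z^12.

The boundary map ∂_1: C_1 → C_0 maps an edge to its endpoints' difference, ∂[p,q] = q − p. For instance
  ∂be = e − b.
This gives a 9×12 integer matrix of rank 8; reducing to Smith normal form yields diagonal entries (1,1,1,1,1,1,1,1).

From H_k ≅ ker(∂_k) / im(∂_{k+1}) we obtain:

  H_0: rank C_0 − rank ∂_1 = 9 − 8 = 1, and the invariant factors of ∂_1 are all 1, so H_0 ≅ Z.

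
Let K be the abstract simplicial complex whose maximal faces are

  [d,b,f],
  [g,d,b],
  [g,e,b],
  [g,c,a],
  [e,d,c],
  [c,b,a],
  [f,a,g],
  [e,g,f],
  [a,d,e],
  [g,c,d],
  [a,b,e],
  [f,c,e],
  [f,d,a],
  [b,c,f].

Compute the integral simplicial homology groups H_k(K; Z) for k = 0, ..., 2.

Take the total order a < b < c < d < e < f < g on the vertex set. Then K (dimension 2) consists of the simplices:

  0-simplices (7): a, b, c, d, e, f, g
  1-simplices (21): ab, ac, ad, ae, af, ag, bc, bd, be, bf, bg, cd, ce, cf, cg, de, df, dg, ef, eg, fg
  2-simplices (14): abc, abe, acg, ade, adf, afg, bcf, bdf, bdg, beg, cde, cdg, cef, efg

so the chain groups are C_0 ≅ Z^7, C_1 ≅ Z^21, C_2 ≅ Z^14.

The boundary map ∂_1: C_1 → C_0 maps an edge to its endpoints' difference, ∂[p,q] = q − p.
The resulting 7×21 matrix has rank 6, and its Smith normal form has invariant factors (1,1,1,1,1,1).

Boundary ∂_2: C_2 → C_1 maps a triangle to the signed sum of its edges. For instance
  ∂adf = df − af + ad,
  ∂efg = fg − eg + ef.
This gives a 21×14 integer matrix of rank 13; reducing to Smith normal form yields diagonal entries (1,1,1,1,1,1,1,1,1,1,1,1,1).

Computing H_k = (kernel of ∂_k) / (image of ∂_{k+1}):

  H_0: rank C_0 − rank ∂_1 = 7 − 6 = 1, and the invariant factors of ∂_1 are all 1, so H_0 ≅ Z.
  H_1: rank ker ∂_1 − rank ∂_2 = (21 − 6) − 13 = 2, and the invariant factors of ∂_2 are all 1, so H_1 ≅ Z^2.
  H_2: rank ker ∂_2 − rank ∂_3 = (14 − 13) − 0 = 1, and there is no ∂_3, so H_2 ≅ Z.

As a check, the Euler characteristic is 7 − 21 + 14 = 0, which agrees with 1 − 2 + 1 = 0.

H_0 ≅ Z,  H_1 ≅ Z^2,  H_2 ≅ Z.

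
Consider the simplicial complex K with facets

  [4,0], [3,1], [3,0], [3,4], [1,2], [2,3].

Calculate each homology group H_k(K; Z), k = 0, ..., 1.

We work with the vertex ordering 0 < 1 < 2 < 3 < 4. The simplices of K, each written with vertices in increasing order, are:

  0-simplices (5): [0], [1], [2], [3], [4]
  1-simplices (6): [0,3], [0,4], [1,2], [1,3], [2,3], [3,4]

Hence C_0 ≅ Z^5, C_1 ≅ Z^6.

Boundary ∂_1: C_1 → C_0 maps an edge to its endpoints' difference, ∂[p,q] = q − p.
This gives a 5×6 integer matrix of rank 4; reducing to Smith normal form yields diagonal entries (1,1,1,1).

Now H_k = ker ∂_k / im ∂_{k+1}, so:

  H_0: rank C_0 − rank ∂_1 = 5 − 4 = 1, and the invariant factors of ∂_1 are all 1, so H_0 = Z.
  H_1: rank ker ∂_1 − rank ∂_2 = (6 − 4) − 0 = 2, and there is no ∂_2, so H_1 = Z^2.

H_0 ≅ Z,  H_1 ≅ Z^2.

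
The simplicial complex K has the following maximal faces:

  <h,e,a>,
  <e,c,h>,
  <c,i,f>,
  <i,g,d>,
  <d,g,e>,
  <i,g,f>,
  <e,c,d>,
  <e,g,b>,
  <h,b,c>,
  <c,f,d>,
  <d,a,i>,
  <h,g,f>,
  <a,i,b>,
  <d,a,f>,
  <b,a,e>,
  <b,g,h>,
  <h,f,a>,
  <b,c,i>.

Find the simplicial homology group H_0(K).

H_0 ≅ Z.

We work with the vertex ordering a < b < c < d < e < f < g < h < i. The simplices of K, each written with vertices in increasing order, are:

  0-simplices (9): a, b, c, d, e, f, g, h, i
  1-simplices (27): ab, ad, ae, af, ah, ai, bc, be, bg, bh, bi, cd, ce, cf, ch, ci, de, df, dg, di, eg, eh, fg, fh, fi, gh, gi
  2-simplices (18): abe, abi, adf, adi, aeh, afh, bch, bci, beg, bgh, cde, cdf, ceh, cfi, deg, dgi, fgh, fgi

Hence C_0 ≅ Z^9, C_1 ≅ Z^27, C_2 ≅ Z^18.

Boundary ∂_1: C_1 → C_0 is given by ∂[p,q] = [q] − [p]. For instance
  ∂af = f − a.
The resulting 9×27 matrix has rank 8, and its Smith normal form has invariant factors (1,1,1,1,1,1,1,1).

∂_2: C_2 → C_1 acts by ∂[p,q,r] = [q,r] − [p,r] + [p,q]. For instance
  ∂cdf = df − cf + cd,
  ∂abe = be − ae + ab.
The 27×18 boundary matrix has rank 18 and Smith normal form diag(1,1,1,1,1,1,1,1,1,1,1,1,1,1,1,1,1,2).

Now H_k = ker ∂_k / im ∂_{k+1}, so:

  H_0: rank C_0 − rank ∂_1 = 9 − 8 = 1, and the invariant factors of ∂_1 are all 1, so H_0 = Z.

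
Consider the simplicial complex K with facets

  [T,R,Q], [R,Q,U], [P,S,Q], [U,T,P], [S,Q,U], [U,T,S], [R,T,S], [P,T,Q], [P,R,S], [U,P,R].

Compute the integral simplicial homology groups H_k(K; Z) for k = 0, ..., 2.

H_0 ≅ Z,  H_1 ≅ Z/2,  H_2 = 0.

Fix the vertex order P < Q < R < S < T < U and write every simplex with vertices in increasing order. Then dim K = 2 and the simplices of K are:

  0-simplices (6): P, Q, R, S, T, U
  1-simplices (15): PQ, PR, PS, PT, PU, QR, QS, QT, QU, RS, RT, RU, ST, SU, TU
  2-simplices (10): PQS, PQT, PRS, PRU, PTU, QRT, QRU, QSU, RST, STU

giving chain groups C_0 ≅ Z^6, C_1 ≅ Z^15, C_2 ≅ Z^10.

Boundary ∂_1: C_1 → C_0 is given by ∂[p,q] = [q] − [p]. For instance
  ∂RT = T − R.
The 6×15 boundary matrix has rank 5 and Smith normal form diag(1,1,1,1,1).

The boundary map ∂_2: C_2 → C_1 acts by ∂[p,q,r] = [q,r] − [p,r] + [p,q]. For instance
  ∂PTU = TU − PU + PT,
  ∂PRU = RU − PU + PR.
This gives a 15×10 integer matrix of rank 10; reducing to Smith normal form yields diagonal entries (1,1,1,1,1,1,1,1,1,2).

Now H_k = ker ∂_k / im ∂_{k+1}, so:

  H_0: rank C_0 − rank ∂_1 = 6 − 5 = 1, and the invariant factors of ∂_1 are all 1, so H_0 = Z.
  H_1: rank ker ∂_1 − rank ∂_2 = (15 − 5) − 10 = 0, and ∂_2 has invariant factor 2 > 1, so H_1 = Z/2.
  H_2: rank ker ∂_2 − rank ∂_3 = (10 − 10) − 0 = 0, and there is no ∂_3, so H_2 = 0.

As a check, the Euler characteristic is 6 − 15 + 10 = 1, which agrees with 1 − 0 + 0 = 1.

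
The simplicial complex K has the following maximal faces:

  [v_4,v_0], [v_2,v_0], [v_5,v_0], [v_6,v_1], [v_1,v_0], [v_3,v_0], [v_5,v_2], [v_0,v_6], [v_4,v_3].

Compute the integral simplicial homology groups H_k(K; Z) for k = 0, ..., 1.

Fix the vertex order v_0 < v_1 < v_2 < v_3 < v_4 < v_5 < v_6 and write every simplex with vertices in increasing order. Then dim K = 1 and the simplices of K are:

  0-simplices (7): [v_0], [v_1], [v_2], [v_3], [v_4], [v_5], [v_6]
  1-simplices (9): [v_0,v_1], [v_0,v_2], [v_0,v_3], [v_0,v_4], [v_0,v_5], [v_0,v_6], [v_1,v_6], [v_2,v_5], [v_3,v_4]

giving chain groups C_0 ≅ Z^7, C_1 ≅ Z^9.

∂_1: C_1 → C_0 sends each edge [p,q] (with p < q) to q − p. For instance
  ∂[v_1,v_6] = [v_6] − [v_1].
This gives a 7×9 integer matrix of rank 6; reducing to Smith normal form yields diagonal entries (1,1,1,1,1,1).

Reading off H_k = ker ∂_k / im ∂_{k+1}:

  H_0: rank C_0 − rank ∂_1 = 7 − 6 = 1, and the invariant factors of ∂_1 are all 1, so H_0 = Z.
  H_1: rank ker ∂_1 − rank ∂_2 = (9 − 6) − 0 = 3, and there is no ∂_2, so H_1 = Z^3.

H_0 ≅ Z,  H_1 ≅ Z^3.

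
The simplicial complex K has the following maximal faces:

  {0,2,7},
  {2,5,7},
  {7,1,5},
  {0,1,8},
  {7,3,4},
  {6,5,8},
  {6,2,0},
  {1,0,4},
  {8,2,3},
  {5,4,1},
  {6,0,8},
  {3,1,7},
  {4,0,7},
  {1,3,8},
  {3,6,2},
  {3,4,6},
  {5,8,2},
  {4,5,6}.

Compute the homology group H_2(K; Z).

Take the total order 0 < 1 < 2 < 3 < 4 < 5 < 6 < 7 < 8 on the vertex set. Then K (dimension 2) consists of the simplices:

  0-simplices (9): [0], [1], [2], [3], [4], [5], [6], [7], [8]
  1-simplices (27): (27 of them)
  2-simplices (18): [0,1,4], [0,1,8], [0,2,6], [0,2,7], [0,4,7], [0,6,8], [1,3,7], [1,3,8], [1,4,5], [1,5,7], [2,3,6], [2,3,8], [2,5,7], [2,5,8], [3,4,6], [3,4,7], [4,5,6], [5,6,8]

Hence C_0 ≅ Z^9, C_1 ≅ Z^27, C_2 ≅ Z^18.

∂_1: C_1 → C_0 is given by ∂[p,q] = [q] − [p]. For instance
  ∂[5,7] = [7] − [5].
As a 9×27 matrix over Z this has rank 8, with invariant factors (1,1,1,1,1,1,1,1).

Boundary ∂_2: C_2 → C_1 maps a triangle to the signed sum of its edges. For instance
  ∂[0,2,6] = [2,6] − [0,6] + [0,2],
  ∂[0,1,4] = [1,4] − [0,4] + [0,1].
As a 27×18 matrix over Z this has rank 18, with invariant factors (1,1,1,1,1,1,1,1,1,1,1,1,1,1,1,1,1,2).

From H_k ≅ ker(∂_k) / im(∂_{k+1}) we obtain:

  H_2: rank ker ∂_2 − rank ∂_3 = (18 − 18) − 0 = 0, and there is no ∂_3, so H_2 = 0.

H_2 ≅ 0.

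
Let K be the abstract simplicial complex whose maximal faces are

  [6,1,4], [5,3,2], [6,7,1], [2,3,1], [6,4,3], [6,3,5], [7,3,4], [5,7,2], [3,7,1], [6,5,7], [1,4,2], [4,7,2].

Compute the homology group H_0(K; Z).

Take the total order 1 < 2 < 3 < 4 < 5 < 6 < 7 on the vertex set. Then K (dimension 2) consists of the simplices:

  0-simplices (7): [1], [2], [3], [4], [5], [6], [7]
  1-simplices (18): [1,2], [1,3], [1,4], [1,6], [1,7], [2,3], [2,4], [2,5], [2,7], [3,4], [3,5], [3,6], [3,7], [4,6], [4,7], [5,6], [5,7], [6,7]
  2-simplices (12): [1,2,3], [1,2,4], [1,3,7], [1,4,6], [1,6,7], [2,3,5], [2,4,7], [2,5,7], [3,4,6], [3,4,7], [3,5,6], [5,6,7]

so the chain groups are C_0 ≅ Z^7, C_1 ≅ Z^18, C_2 ≅ Z^12.

Boundary ∂_1: C_1 → C_0 maps an edge to its endpoints' difference, ∂[p,q] = q − p.
As a 7×18 matrix over Z this has rank 6, with invariant factors (1,1,1,1,1,1).

The boundary map ∂_2: C_2 → C_1 acts by ∂[p,q,r] = [q,r] − [p,r] + [p,q]. For instance
  ∂[1,4,6] = [4,6] − [1,6] + [1,4],
  ∂[5,6,7] = [6,7] − [5,7] + [5,6].
The resulting 18×12 matrix has rank 12, and its Smith normal form has invariant factors (1,1,1,1,1,1,1,1,1,1,1,2).

Now H_k = ker ∂_k / im ∂_{k+1}, so:

  H_0: rank C_0 − rank ∂_1 = 7 − 6 = 1, and the invariant factors of ∂_1 are all 1, so H_0 ≅ Z.

H_0 ≅ Z.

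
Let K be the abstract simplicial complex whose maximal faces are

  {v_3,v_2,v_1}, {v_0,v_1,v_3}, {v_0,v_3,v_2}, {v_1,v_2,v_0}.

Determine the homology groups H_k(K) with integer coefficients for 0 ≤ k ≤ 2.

H_0 = Z,  H_1 = 0,  H_2 = Z.

K has 4 vertices, 6 edges, 4 triangles.
rank ∂_0 = 0, rank ∂_1 = 3 ⇒ b_0 = 4 − 0 − 3 = 1; all invariant factors of ∂_1 are 1 so no torsion. So H_0 = Z.
rank ∂_1 = 3, rank ∂_2 = 3 ⇒ b_1 = 6 − 3 − 3 = 0; all invariant factors of ∂_2 are 1 so no torsion. So H_1 = 0.
rank ∂_2 = 3, rank ∂_3 = 0 ⇒ b_2 = 4 − 3 − 0 = 1. So H_2 = Z.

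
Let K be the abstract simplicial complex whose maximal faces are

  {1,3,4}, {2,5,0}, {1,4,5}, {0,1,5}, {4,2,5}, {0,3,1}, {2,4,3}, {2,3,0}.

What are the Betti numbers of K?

Fix the vertex order 0 < 1 < 2 < 3 < 4 < 5 and write every simplex with vertices in increasing order. Then dim K = 2 and the simplices of K are:

  0-simplices (6): [0], [1], [2], [3], [4], [5]
  1-simplices (12): [0,1], [0,2], [0,3], [0,5], [1,3], [1,4], [1,5], [2,3], [2,4], [2,5], [3,4], [4,5]
  2-simplices (8): [0,1,3], [0,1,5], [0,2,3], [0,2,5], [1,3,4], [1,4,5], [2,3,4], [2,4,5]

so the chain groups are C_0 ≅ Z^6, C_1 ≅ Z^12, C_2 ≅ Z^8.

Boundary ∂_1: C_1 → C_0 sends each edge [p,q] (with p < q) to q − p. For instance
  ∂[1,3] = [3] − [1].
The 6×12 boundary matrix has rank 5 and Smith normal form diag(1,1,1,1,1).

∂_2: C_2 → C_1 maps a triangle to the signed sum of its edges. For instance
  ∂[0,2,5] = [2,5] − [0,5] + [0,2],
  ∂[1,3,4] = [3,4] − [1,4] + [1,3].
This gives a 12×8 integer matrix of rank 7; reducing to Smith normal form yields diagonal entries (1,1,1,1,1,1,1).

Now H_k = ker ∂_k / im ∂_{k+1}, so:

  H_0: rank C_0 − rank ∂_1 = 6 − 5 = 1, and the invariant factors of ∂_1 are all 1, so H_0 = Z.
  H_1: rank ker ∂_1 − rank ∂_2 = (12 − 5) − 7 = 0, and the invariant factors of ∂_2 are all 1, so H_1 = 0.
  H_2: rank ker ∂_2 − rank ∂_3 = (8 − 7) − 0 = 1, and there is no ∂_3, so H_2 = Z.

(K is a triangulation of the 2-sphere S^2.)

Hence the Betti numbers are b_0 = 1, b_1 = 0, b_2 = 1.

b_0 = 1, b_1 = 0, b_2 = 1.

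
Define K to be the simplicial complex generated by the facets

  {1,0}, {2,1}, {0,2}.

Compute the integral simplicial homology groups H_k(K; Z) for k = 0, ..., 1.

H_0 ≅ Z,  H_1 ≅ Z.

Take the total order 0 < 1 < 2 on the vertex set. Then K (dimension 1) consists of the simplices:

  0-simplices (3): [0], [1], [2]
  1-simplices (3): [0,1], [0,2], [1,2]

giving chain groups C_0 ≅ Z^3, C_1 ≅ Z^3.

The boundary map ∂_1: C_1 → C_0 maps an edge to its endpoints' difference, ∂[p,q] = q − p. For instance
  ∂[0,1] = [1] − [0].
The resulting 3×3 matrix has rank 2, and its Smith normal form has invariant factors (1,1).

Now H_k = ker ∂_k / im ∂_{k+1}, so:

  H_0: rank C_0 − rank ∂_1 = 3 − 2 = 1, and the invariant factors of ∂_1 are all 1, so H_0 = Z.
  H_1: rank ker ∂_1 − rank ∂_2 = (3 − 2) − 0 = 1, and there is no ∂_2, so H_1 = Z.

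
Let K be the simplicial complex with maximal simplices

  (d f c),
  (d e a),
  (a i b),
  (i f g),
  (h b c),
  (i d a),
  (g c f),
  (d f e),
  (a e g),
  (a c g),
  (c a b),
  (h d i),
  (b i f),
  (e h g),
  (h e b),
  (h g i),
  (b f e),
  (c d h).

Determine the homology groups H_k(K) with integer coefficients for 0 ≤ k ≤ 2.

H_0 = Z,  H_1 = Z^2,  H_2 = Z.

We work with the vertex ordering a < b < c < d < e < f < g < h < i. The simplices of K, each written with vertices in increasing order, are:

  0-simplices (9): a, b, c, d, e, f, g, h, i
  1-simplices (27): ab, ac, ad, ae, ag, ai, bc, be, bf, bh, bi, cd, cf, cg, ch, de, df, dh, di, ef, eg, eh, fg, fi, gh, gi, hi
  2-simplices (18): abc, abi, acg, ade, adi, aeg, bch, bef, beh, bfi, cdf, cdh, cfg, def, dhi, egh, fgi, ghi

giving chain groups C_0 ≅ Z^9, C_1 ≅ Z^27, C_2 ≅ Z^18.

Boundary ∂_1: C_1 → C_0 is given by ∂[p,q] = [q] − [p].
The 9×27 boundary matrix has rank 8 and Smith normal form diag(1,1,1,1,1,1,1,1).

Boundary ∂_2: C_2 → C_1 maps a triangle to the signed sum of its edges. For instance
  ∂aeg = eg − ag + ae,
  ∂cdh = dh − ch + cd.
The 27×18 boundary matrix has rank 17 and Smith normal form diag(1,1,1,1,1,1,1,1,1,1,1,1,1,1,1,1,1).

From H_k ≅ ker(∂_k) / im(∂_{k+1}) we obtain:

  H_0: rank C_0 − rank ∂_1 = 9 − 8 = 1, and the invariant factors of ∂_1 are all 1, so H_0 ≅ Z.
  H_1: rank ker ∂_1 − rank ∂_2 = (27 − 8) − 17 = 2, and the invariant factors of ∂_2 are all 1, so H_1 ≅ Z^2.
  H_2: rank ker ∂_2 − rank ∂_3 = (18 − 17) − 0 = 1, and there is no ∂_3, so H_2 ≅ Z.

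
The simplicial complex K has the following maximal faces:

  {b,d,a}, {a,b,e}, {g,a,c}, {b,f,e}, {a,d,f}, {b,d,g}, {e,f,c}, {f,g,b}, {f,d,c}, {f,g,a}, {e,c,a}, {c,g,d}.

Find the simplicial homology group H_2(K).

Order the vertices as a < b < c < d < e < f < g. Listing each simplex with vertices in this order, K has dimension 2 with simplices:

  0-simplices (7): a, b, c, d, e, f, g
  1-simplices (18): ab, ac, ad, ae, af, ag, bd, be, bf, bg, cd, ce, cf, cg, df, dg, ef, fg
  2-simplices (12): abd, abe, ace, acg, adf, afg, bdg, bef, bfg, cdf, cdg, cef

giving chain groups C_0 ≅ Z^7, C_1 ≅ Z^18, C_2 ≅ Z^12.

The boundary map ∂_1: C_1 → C_0 sends each edge [p,q] (with p < q) to q − p.
The resulting 7×18 matrix has rank 6, and its Smith normal form has invariant factors (1,1,1,1,1,1).

The boundary map ∂_2: C_2 → C_1 acts by ∂[p,q,r] = [q,r] − [p,r] + [p,q]. For instance
  ∂bef = ef − bf + be,
  ∂cdf = df − cf + cd.
The 18×12 boundary matrix has rank 12 and Smith normal form diag(1,1,1,1,1,1,1,1,1,1,1,2).

Computing H_k = (kernel of ∂_k) / (image of ∂_{k+1}):

  H_2: rank ker ∂_2 − rank ∂_3 = (12 − 12) − 0 = 0, and there is no ∂_3, so H_2 = 0.

H_2 ≅ 0.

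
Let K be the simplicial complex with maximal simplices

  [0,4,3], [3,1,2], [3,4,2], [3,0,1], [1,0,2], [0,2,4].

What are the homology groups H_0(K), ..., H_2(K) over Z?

H_0 = Z,  H_1 = 0,  H_2 = Z.

Take the total order 0 < 1 < 2 < 3 < 4 on the vertex set. Then K (dimension 2) consists of the simplices:

  0-simplices (5): [0], [1], [2], [3], [4]
  1-simplices (9): [0,1], [0,2], [0,3], [0,4], [1,2], [1,3], [2,3], [2,4], [3,4]
  2-simplices (6): [0,1,2], [0,1,3], [0,2,4], [0,3,4], [1,2,3], [2,3,4]

Hence C_0 ≅ Z^5, C_1 ≅ Z^9, C_2 ≅ Z^6.

Boundary ∂_1: C_1 → C_0 sends each edge [p,q] (with p < q) to q − p.
This gives a 5×9 integer matrix of rank 4; reducing to Smith normal form yields diagonal entries (1,1,1,1).

Boundary ∂_2: C_2 → C_1 acts by ∂[p,q,r] = [q,r] − [p,r] + [p,q]. For instance
  ∂[2,3,4] = [3,4] − [2,4] + [2,3],
  ∂[0,3,4] = [3,4] − [0,4] + [0,3].
This gives a 9×6 integer matrix of rank 5; reducing to Smith normal form yields diagonal entries (1,1,1,1,1).

Now H_k = ker ∂_k / im ∂_{k+1}, so:

  H_0: rank C_0 − rank ∂_1 = 5 − 4 = 1, and the invariant factors of ∂_1 are all 1, so H_0 ≅ Z.
  H_1: rank ker ∂_1 − rank ∂_2 = (9 − 4) − 5 = 0, and the invariant factors of ∂_2 are all 1, so H_1 ≅ 0.
  H_2: rank ker ∂_2 − rank ∂_3 = (6 − 5) − 0 = 1, and there is no ∂_3, so H_2 ≅ Z.

As a check, the Euler characteristic is 5 − 9 + 6 = 2, which agrees with 1 − 0 + 1 = 2.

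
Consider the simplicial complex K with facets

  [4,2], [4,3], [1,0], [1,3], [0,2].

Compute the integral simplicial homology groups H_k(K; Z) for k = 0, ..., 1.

We work with the vertex ordering 0 < 1 < 2 < 3 < 4. The simplices of K, each written with vertices in increasing order, are:

  0-simplices (5): [0], [1], [2], [3], [4]
  1-simplices (5): [0,1], [0,2], [1,3], [2,4], [3,4]

giving chain groups C_0 ≅ Z^5, C_1 ≅ Z^5.

Boundary ∂_1: C_1 → C_0 is given by ∂[p,q] = [q] − [p].
The 5×5 boundary matrix has rank 4 and Smith normal form diag(1,1,1,1).

Computing H_k = (kernel of ∂_k) / (image of ∂_{k+1}):

  H_0: rank C_0 − rank ∂_1 = 5 − 4 = 1, and the invariant factors of ∂_1 are all 1, so H_0 ≅ Z.
  H_1: rank ker ∂_1 − rank ∂_2 = (5 − 4) − 0 = 1, and there is no ∂_2, so H_1 ≅ Z.

H_0 = Z,  H_1 = Z.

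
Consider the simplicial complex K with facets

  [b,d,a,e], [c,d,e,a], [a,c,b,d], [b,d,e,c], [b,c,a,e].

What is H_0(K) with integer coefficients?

H_0 ≅ Z.

Order the vertices as a < b < c < d < e. Listing each simplex with vertices in this order, K has dimension 3 with simplices:

  0-simplices (5): a, b, c, d, e
  1-simplices (10): ab, ac, ad, ae, bc, bd, be, cd, ce, de
  2-simplices (10): abc, abd, abe, acd, ace, ade, bcd, bce, bde, cde
  3-simplices (5): abcd, abce, abde, acde, bcde

Hence C_0 ≅ Z^5, C_1 ≅ Z^10, C_2 ≅ Z^10, C_3 ≅ Z^5.

The boundary map ∂_1: C_1 → C_0 maps an edge to its endpoints' difference, ∂[p,q] = q − p. For instance
  ∂cd = d − c.
This gives a 5×10 integer matrix of rank 4; reducing to Smith normal form yields diagonal entries (1,1,1,1).

The boundary map ∂_2: C_2 → C_1 acts by ∂[p,q,r] = [q,r] − [p,r] + [p,q]. For instance
  ∂abd = bd − ad + ab,
  ∂cde = de − ce + cd.
As a 10×10 matrix over Z this has rank 6, with invariant factors (1,1,1,1,1,1).

∂_3: C_3 → C_2 sends each 3-simplex σ to the alternating sum Σ_i (−1)^i (σ with its i-th vertex removed). For instance
  ∂abce = bce − ace + abe − abc,
  ∂abcd = bcd − acd + abd − abc.
This gives a 10×5 integer matrix of rank 4; reducing to Smith normal form yields diagonal entries (1,1,1,1).

Now H_k = ker ∂_k / im ∂_{k+1}, so:

  H_0: rank C_0 − rank ∂_1 = 5 − 4 = 1, and the invariant factors of ∂_1 are all 1, so H_0 = Z.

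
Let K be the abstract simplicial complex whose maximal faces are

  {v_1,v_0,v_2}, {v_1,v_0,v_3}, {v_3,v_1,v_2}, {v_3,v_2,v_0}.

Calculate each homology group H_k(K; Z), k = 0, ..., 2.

H_0 ≅ Z,  H_1 = 0,  H_2 ≅ Z.

Order the vertices as v_0 < v_1 < v_2 < v_3. Listing each simplex with vertices in this order, K has dimension 2 with simplices:

  0-simplices (4): [v_0], [v_1], [v_2], [v_3]
  1-simplices (6): [v_0,v_1], [v_0,v_2], [v_0,v_3], [v_1,v_2], [v_1,v_3], [v_2,v_3]
  2-simplices (4): [v_0,v_1,v_2], [v_0,v_1,v_3], [v_0,v_2,v_3], [v_1,v_2,v_3]

Hence C_0 ≅ Z^4, C_1 ≅ Z^6, C_2 ≅ Z^4.

∂_1: C_1 → C_0 maps an edge to its endpoints' difference, ∂[p,q] = q − p. For instance
  ∂[v_0,v_3] = [v_3] − [v_0].
As a 4×6 matrix over Z this has rank 3, with invariant factors (1,1,1).

∂_2: C_2 → C_1 sends each 2-simplex [p,q,r] to [q,r] − [p,r] + [p,q]. For instance
  ∂[v_0,v_1,v_3] = [v_1,v_3] − [v_0,v_3] + [v_0,v_1],
  ∂[v_0,v_2,v_3] = [v_2,v_3] − [v_0,v_3] + [v_0,v_2].
As a 6×4 matrix over Z this has rank 3, with invariant factors (1,1,1).

Reading off H_k = ker ∂_k / im ∂_{k+1}:

  H_0: rank C_0 − rank ∂_1 = 4 − 3 = 1, and the invariant factors of ∂_1 are all 1, so H_0 ≅ Z.
  H_1: rank ker ∂_1 − rank ∂_2 = (6 − 3) − 3 = 0, and the invariant factors of ∂_2 are all 1, so H_1 ≅ 0.
  H_2: rank ker ∂_2 − rank ∂_3 = (4 − 3) − 0 = 1, and there is no ∂_3, so H_2 ≅ Z.

(K is a triangulation of the 2-sphere S^2.)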